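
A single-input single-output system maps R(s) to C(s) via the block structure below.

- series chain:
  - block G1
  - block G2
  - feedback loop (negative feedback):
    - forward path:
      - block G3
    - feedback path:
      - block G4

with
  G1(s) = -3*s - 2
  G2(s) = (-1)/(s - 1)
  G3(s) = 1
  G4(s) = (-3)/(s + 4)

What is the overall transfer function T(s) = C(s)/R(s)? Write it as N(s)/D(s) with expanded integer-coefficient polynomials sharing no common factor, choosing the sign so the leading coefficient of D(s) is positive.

The answer is (3*s^2 + 14*s + 8)/(s^2 - 1).

Reasoning:
1. collapse the loop (G3 forward, G4 return); result (s + 4)/(s + 1)
2. multiply G1, G2, [G3/(1+G3*G4)] (series), giving the overall T(s)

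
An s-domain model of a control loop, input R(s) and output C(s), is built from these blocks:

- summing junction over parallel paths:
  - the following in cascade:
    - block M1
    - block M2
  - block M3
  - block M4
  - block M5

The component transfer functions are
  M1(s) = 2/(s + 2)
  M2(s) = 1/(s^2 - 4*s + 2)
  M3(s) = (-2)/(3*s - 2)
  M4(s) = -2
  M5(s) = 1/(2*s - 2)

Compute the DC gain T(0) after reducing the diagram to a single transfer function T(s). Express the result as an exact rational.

Step 1: reduce the series chain M1, M2; result 2/(s^3 - 2*s^2 - 6*s + 4)
Step 2: sum the parallel branches (M1*M2), M3, M4, M5; result (-12*s^5 + 43*s^4 + 28*s^3 - 138*s^2 + 92*s - 16)/(6*s^5 - 22*s^4 - 12*s^3 + 76*s^2 - 64*s + 16)
Evaluating the step-2 result (the overall T(s)) at s = 0 gives T(0) = -16/16 = -1.

Answer: -1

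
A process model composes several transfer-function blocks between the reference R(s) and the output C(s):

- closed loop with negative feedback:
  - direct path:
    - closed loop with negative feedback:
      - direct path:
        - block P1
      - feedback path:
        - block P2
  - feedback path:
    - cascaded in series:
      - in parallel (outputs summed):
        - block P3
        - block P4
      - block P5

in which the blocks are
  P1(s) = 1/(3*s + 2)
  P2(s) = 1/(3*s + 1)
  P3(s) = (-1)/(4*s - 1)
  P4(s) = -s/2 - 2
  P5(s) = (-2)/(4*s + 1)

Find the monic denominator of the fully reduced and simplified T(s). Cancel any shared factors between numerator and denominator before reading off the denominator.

(1) feedback reduction of P1, P2 -> (3*s + 1)/(9*s^2 + 9*s + 3)
(2) combine P3, P4 in parallel -> (-4*s^2 - 15*s + 2)/(8*s - 2)
(3) combine (P3+P4), P5 in series -> (4*s^2 + 15*s - 2)/(16*s^2 - 1)
(4) feedback reduction of [P1/(1+P1*P2)], ((P3+P4)*P5) -> (48*s^3 + 16*s^2 - 3*s - 1)/(144*s^4 + 156*s^3 + 88*s^2 - 5)
T(s) is the step-4 result (common factors already cancelled). Leading coefficient of the denominator: 144. Divide through by 144 for the monic polynomial.

Answer: s^4 + 13*s^3/12 + 11*s^2/18 - 5/144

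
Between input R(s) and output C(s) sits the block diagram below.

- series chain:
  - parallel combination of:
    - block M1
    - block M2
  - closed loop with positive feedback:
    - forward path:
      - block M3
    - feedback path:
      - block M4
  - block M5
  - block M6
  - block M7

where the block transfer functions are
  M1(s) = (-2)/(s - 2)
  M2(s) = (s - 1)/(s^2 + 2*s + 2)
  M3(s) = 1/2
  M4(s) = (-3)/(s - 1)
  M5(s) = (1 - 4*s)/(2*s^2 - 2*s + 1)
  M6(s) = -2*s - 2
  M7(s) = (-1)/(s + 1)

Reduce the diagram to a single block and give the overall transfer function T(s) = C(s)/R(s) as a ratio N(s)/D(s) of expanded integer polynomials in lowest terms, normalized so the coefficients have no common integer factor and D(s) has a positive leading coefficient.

1. reduce the parallel group M1, M2 = (-s^2 - 7*s - 2)/(s^3 - 2*s - 4)
2. apply the feedback formula to M3, M4 = (s - 1)/(2*s + 1)
3. cascade (M1+M2), [M3/(1-M3*M4)], M5, M6, M7 - this is the overall T(s), already in the required normalized form

Hence the answer: (8*s^4 + 46*s^3 - 52*s^2 - 6*s + 4)/(4*s^6 - 2*s^5 - 8*s^4 - 11*s^3 + 8*s^2 - 2*s - 4)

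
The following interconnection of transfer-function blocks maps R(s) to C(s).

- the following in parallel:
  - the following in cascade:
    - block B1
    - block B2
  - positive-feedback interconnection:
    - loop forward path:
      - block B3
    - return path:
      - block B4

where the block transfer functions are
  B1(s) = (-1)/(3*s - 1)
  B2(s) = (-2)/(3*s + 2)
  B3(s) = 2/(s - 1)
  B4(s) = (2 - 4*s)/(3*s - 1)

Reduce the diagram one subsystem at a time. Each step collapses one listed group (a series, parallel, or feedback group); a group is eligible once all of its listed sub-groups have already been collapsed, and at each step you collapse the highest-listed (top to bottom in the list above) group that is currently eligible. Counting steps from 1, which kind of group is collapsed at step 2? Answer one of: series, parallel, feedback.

Answer: feedback

Working:
Step 1. multiply B1, B2 (series)
Step 2. close the feedback loop around B3, B4
Step 3. parallel reduction of (B1*B2), [B3/(1-B3*B4)]
At step 2 the group reduced is feedback.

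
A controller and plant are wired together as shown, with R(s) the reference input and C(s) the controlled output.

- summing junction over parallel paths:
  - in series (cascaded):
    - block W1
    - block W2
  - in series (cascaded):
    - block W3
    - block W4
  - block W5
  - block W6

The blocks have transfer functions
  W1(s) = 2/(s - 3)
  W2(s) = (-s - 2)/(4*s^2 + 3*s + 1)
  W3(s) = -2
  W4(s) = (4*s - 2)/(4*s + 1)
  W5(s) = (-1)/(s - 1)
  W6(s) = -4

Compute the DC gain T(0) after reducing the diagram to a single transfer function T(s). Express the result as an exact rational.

(1) reduce the series chain W1, W2 -> (-2*s - 4)/(4*s^3 - 9*s^2 - 8*s - 3)
(2) multiply W3, W4 (series) -> (4 - 8*s)/(4*s + 1)
(3) add (W1*W2), (W3*W4), W5, W6 (parallel) -> (-96*s^5 + 296*s^4 - 89*s^2 - 38*s + 7)/(16*s^5 - 48*s^4 - 9*s^3 + 21*s^2 + 17*s + 3)
Step 3 gives the overall T(s). Then T(0) = 7/3.

Answer: 7/3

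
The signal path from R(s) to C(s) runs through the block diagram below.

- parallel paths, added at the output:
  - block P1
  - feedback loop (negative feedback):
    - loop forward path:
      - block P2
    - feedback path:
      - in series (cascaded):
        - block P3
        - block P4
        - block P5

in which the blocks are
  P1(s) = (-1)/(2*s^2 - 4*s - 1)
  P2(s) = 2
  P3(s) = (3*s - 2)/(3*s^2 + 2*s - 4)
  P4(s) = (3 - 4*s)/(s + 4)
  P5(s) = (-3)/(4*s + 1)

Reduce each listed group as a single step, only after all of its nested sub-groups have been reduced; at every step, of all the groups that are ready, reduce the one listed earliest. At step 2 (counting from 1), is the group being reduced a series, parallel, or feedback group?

Reducing step by step:

Step 1: multiply P3, P4, P5 (series)
Step 2: close the feedback loop around P2, (P3*P4*P5)
Step 3: sum the parallel branches P1, [P2/(1+P2*(P3*P4*P5))]
Step 2 collapses a feedback group.

Answer: feedback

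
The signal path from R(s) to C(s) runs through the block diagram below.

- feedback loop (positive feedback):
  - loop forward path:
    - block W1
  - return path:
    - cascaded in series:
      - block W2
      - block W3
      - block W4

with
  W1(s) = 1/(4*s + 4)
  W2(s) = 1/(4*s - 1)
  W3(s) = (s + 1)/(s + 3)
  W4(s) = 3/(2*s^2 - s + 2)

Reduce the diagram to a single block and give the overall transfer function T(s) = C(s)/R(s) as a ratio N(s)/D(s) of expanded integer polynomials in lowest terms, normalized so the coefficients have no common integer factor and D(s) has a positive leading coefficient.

Step 1 - reduce the series chain W2, W3, W4, giving (3*s + 3)/(8*s^4 + 18*s^3 - 9*s^2 + 25*s - 6)
Step 2 - collapse the loop (W1 forward, (W2*W3*W4) return); the result is T(s) itself (integer coefficients, no common factor, positive leading denominator coefficient)

Therefore the answer is (8*s^4 + 18*s^3 - 9*s^2 + 25*s - 6)/(32*s^5 + 104*s^4 + 36*s^3 + 64*s^2 + 73*s - 27).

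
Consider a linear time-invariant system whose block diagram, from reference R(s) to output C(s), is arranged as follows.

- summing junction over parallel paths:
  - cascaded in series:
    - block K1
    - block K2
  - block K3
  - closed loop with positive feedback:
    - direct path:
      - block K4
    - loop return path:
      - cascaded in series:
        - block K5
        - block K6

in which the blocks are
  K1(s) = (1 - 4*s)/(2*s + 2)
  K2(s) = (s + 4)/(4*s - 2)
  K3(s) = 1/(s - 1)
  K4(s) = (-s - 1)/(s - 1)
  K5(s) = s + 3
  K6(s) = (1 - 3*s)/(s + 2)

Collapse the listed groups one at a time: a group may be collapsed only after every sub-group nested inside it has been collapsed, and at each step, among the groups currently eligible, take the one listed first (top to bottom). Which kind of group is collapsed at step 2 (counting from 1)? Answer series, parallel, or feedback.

Step 1 - reduce the series chain K1, K2
Step 2 - cascade K5, K6
Step 3 - collapse the loop (K4 forward, (K5*K6) return)
Step 4 - combine (K1*K2), K3, [K4/(1-K4*(K5*K6))] in parallel
At step 2 the group reduced is series.

Therefore the answer is series.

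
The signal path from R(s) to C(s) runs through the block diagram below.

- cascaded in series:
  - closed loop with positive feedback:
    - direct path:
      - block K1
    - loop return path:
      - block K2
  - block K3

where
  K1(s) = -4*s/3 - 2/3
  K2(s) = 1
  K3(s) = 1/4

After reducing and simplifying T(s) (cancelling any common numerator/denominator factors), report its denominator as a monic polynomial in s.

First reduce the diagram to T(s).

(1) close the feedback loop around K1, K2, giving (-4*s - 2)/(4*s + 5)
(2) series reduction of [K1/(1-K1*K2)], K3, giving (-2*s - 1)/(8*s + 10)
T(s) is the step-2 result (common factors already cancelled). Leading coefficient of the denominator: 8. Divide through by 8 for the monic polynomial.

Answer: s + 5/4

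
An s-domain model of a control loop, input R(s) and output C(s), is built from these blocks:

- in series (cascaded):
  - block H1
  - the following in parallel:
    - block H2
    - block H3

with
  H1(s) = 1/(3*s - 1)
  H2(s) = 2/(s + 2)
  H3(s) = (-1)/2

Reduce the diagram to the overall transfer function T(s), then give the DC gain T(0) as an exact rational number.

Step 1: sum the parallel branches H2, H3 = (2 - s)/(2*s + 4)
Step 2: multiply H1, (H2+H3) (series) = (2 - s)/(6*s^2 + 10*s - 4)
Step 2 gives the overall T(s). Then T(0) = 2/(-4) = -1/2.

Final answer: -1/2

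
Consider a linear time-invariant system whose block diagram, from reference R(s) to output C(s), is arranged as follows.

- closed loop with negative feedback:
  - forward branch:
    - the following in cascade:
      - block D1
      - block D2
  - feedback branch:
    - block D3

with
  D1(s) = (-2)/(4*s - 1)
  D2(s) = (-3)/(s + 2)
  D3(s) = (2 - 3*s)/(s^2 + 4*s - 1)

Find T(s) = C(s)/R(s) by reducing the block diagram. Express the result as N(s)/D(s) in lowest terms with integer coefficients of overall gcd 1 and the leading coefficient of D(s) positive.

[1] combine D1, D2 in series: 6/(4*s^2 + 7*s - 2)
[2] apply the feedback formula to (D1*D2), D3; the result is T(s) itself (integer coefficients, no common factor, positive leading denominator coefficient)

Therefore the answer is (6*s^2 + 24*s - 6)/(4*s^4 + 23*s^3 + 22*s^2 - 33*s + 14).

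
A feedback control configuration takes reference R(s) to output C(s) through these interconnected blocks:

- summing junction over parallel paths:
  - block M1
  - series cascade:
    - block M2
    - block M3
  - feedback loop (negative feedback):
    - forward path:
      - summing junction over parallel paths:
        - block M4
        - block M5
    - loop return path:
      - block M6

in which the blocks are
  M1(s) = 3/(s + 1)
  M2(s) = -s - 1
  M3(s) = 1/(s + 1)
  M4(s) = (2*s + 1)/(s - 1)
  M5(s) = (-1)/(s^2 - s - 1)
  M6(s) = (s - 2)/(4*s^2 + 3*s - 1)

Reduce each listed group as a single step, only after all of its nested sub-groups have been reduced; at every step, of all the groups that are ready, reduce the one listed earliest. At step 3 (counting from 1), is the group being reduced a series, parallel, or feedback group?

The answer is feedback.

Reasoning:
[1] series reduction of M2, M3
[2] combine M4, M5 in parallel
[3] collapse the loop ((M4+M5) forward, M6 return)
[4] parallel reduction of M1, (M2*M3), [(M4+M5)/(1+(M4+M5)*M6)]
Step 3: feedback.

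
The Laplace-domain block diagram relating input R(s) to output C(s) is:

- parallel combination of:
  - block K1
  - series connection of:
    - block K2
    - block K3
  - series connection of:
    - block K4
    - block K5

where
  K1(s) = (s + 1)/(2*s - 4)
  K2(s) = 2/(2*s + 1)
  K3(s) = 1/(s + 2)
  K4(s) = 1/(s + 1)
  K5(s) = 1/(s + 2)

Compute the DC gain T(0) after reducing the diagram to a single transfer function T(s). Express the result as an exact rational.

Reducing step by step:

Step 1 - series reduction of K2, K3: 2/(2*s^2 + 5*s + 2)
Step 2 - cascade K4, K5: 1/(s^2 + 3*s + 2)
Step 3 - sum the parallel branches K1, (K2*K3), (K4*K5): (2*s^4 + 9*s^3 + 22*s^2 - s - 10)/(4*s^4 + 6*s^3 - 14*s^2 - 24*s - 8)
Step 3 gives the overall T(s). Then T(0) = -10/(-8) = 5/4.

Answer: 5/4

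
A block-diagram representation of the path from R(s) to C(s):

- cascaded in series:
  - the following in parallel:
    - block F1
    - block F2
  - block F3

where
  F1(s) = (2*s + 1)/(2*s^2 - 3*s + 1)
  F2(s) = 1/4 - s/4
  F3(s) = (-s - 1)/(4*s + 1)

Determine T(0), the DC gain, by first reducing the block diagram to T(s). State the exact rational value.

First reduce the diagram to T(s).

[1] add F1, F2 (parallel); result (-2*s^3 + 5*s^2 + 4*s + 5)/(8*s^2 - 12*s + 4)
[2] combine (F1+F2), F3 in series; result (2*s^4 - 3*s^3 - 9*s^2 - 9*s - 5)/(32*s^3 - 40*s^2 + 4*s + 4)
DC gain: substitute s = 0 into T(s) from step 2: T(0) = -5/4.

Answer: -5/4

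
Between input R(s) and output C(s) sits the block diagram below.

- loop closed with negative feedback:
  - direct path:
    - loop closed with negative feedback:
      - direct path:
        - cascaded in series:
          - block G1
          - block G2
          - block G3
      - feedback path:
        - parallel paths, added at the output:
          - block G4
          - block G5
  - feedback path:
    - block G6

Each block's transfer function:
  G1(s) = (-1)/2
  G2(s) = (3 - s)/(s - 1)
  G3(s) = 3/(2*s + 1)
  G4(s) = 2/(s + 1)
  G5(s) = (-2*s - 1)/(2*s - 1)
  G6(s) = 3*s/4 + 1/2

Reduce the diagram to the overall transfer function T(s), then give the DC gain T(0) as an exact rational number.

1. cascade G1, G2, G3: (3*s - 9)/(4*s^2 - 2*s - 2)
2. sum the parallel branches G4, G5: (-2*s^2 + s - 3)/(2*s^2 + s - 1)
3. apply the feedback formula to (G1*G2*G3), (G4+G5): (6*s^3 - 15*s^2 - 12*s + 9)/(8*s^4 - 6*s^3 + 11*s^2 - 18*s + 29)
4. apply the feedback formula to [(G1*G2*G3)/(1+(G1*G2*G3)*(G4+G5))], G6: (24*s^3 - 60*s^2 - 48*s + 36)/(50*s^4 - 57*s^3 - 22*s^2 - 69*s + 134)
That last expression is T(s); at s = 0 only the constant terms survive, so T(0) = 36/134 = 18/67.

Final answer: 18/67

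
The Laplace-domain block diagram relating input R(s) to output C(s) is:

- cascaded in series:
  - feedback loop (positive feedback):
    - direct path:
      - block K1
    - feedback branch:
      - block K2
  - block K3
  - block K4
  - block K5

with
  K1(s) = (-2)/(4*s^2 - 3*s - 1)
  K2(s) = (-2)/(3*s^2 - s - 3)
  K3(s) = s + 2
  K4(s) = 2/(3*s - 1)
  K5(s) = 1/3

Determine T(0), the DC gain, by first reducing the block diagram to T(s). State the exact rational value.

Step 1: apply the feedback formula to K1, K2: (-6*s^2 + 2*s + 6)/(12*s^4 - 13*s^3 - 12*s^2 + 10*s - 1)
Step 2: reduce the series chain [K1/(1-K1*K2)], K3, K4, K5: (-12*s^3 - 20*s^2 + 20*s + 24)/(108*s^5 - 153*s^4 - 69*s^3 + 126*s^2 - 39*s + 3)
Evaluating the step-2 result (the overall T(s)) at s = 0 gives T(0) = 24/3 = 8.

Final answer: 8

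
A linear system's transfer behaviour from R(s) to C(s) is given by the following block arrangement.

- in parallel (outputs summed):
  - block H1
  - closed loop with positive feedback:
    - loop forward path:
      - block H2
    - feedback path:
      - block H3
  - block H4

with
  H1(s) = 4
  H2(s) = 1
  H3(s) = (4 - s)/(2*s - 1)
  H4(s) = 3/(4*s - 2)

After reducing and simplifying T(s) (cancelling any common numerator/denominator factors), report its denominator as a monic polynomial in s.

Step 1 - close the feedback loop around H2, H3 -> (2*s - 1)/(3*s - 5)
Step 2 - sum the parallel branches H1, [H2/(1-H2*H3)], H4 -> (56*s^2 - 103*s + 27)/(12*s^2 - 26*s + 10)
That last expression is T(s), already simplified. Scaling its denominator by 1/12 (the reciprocal of the leading coefficient) yields the monic denominator.

Answer: s^2 - 13*s/6 + 5/6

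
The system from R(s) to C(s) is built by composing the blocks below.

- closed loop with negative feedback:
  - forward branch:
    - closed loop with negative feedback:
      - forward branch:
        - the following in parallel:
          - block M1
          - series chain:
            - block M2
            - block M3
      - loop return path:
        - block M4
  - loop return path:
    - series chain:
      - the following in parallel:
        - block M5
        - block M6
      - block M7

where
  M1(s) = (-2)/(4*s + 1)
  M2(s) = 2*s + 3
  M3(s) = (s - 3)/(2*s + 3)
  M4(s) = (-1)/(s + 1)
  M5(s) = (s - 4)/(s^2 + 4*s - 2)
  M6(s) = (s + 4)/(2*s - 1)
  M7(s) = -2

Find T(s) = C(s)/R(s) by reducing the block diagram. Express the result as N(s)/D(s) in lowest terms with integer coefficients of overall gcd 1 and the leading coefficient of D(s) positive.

Reducing step by step:

Step 1 - multiply M2, M3 (series) -> s - 3
Step 2 - parallel reduction of M1, (M2*M3) -> (4*s^2 - 11*s - 5)/(4*s + 1)
Step 3 - apply the feedback formula to (M1+(M2*M3)), M4 -> (4*s^3 - 7*s^2 - 16*s - 5)/(16*s + 6)
Step 4 - combine M5, M6 in parallel -> (s^3 + 10*s^2 + 5*s - 4)/(2*s^3 + 7*s^2 - 8*s + 2)
Step 5 - series reduction of (M5+M6), M7 -> (-2*s^3 - 20*s^2 - 10*s + 8)/(2*s^3 + 7*s^2 - 8*s + 2)
Step 6 - collapse the loop ([(M1+(M2*M3))/(1+(M1+(M2*M3))*M4)] forward, ((M5+M6)*M7) return): this yields T(s), and no further normalization is needed

Answer: (-8*s^6 - 14*s^5 + 113*s^4 + 58*s^3 - 79*s^2 - 8*s + 10)/(8*s^6 + 66*s^5 - 164*s^4 - 556*s^3 - 118*s^2 + 94*s + 28)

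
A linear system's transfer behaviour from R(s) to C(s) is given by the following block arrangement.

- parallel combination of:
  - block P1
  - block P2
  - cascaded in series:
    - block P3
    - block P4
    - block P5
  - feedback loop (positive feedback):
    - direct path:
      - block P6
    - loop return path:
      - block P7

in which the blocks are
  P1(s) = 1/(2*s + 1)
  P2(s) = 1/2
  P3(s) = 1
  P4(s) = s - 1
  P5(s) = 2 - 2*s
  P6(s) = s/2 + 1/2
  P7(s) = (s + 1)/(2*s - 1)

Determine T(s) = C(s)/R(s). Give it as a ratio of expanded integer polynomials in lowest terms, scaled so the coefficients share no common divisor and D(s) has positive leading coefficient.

Reducing step by step:

(1) reduce the series chain P3, P4, P5, giving -2*s^2 + 4*s - 2
(2) reduce the feedback loop with forward P6 and return P7, giving (-2*s^2 - s + 1)/(s^2 - 2*s + 3)
(3) add P1, P2, (P3*P4*P5), [P6/(1-P6*P7)] (parallel); the result is T(s) itself (integer coefficients, no common factor, positive leading denominator coefficient)

Answer: (-8*s^5 + 28*s^4 - 54*s^3 + 23*s^2 + 10*s - 1)/(4*s^3 - 6*s^2 + 8*s + 6)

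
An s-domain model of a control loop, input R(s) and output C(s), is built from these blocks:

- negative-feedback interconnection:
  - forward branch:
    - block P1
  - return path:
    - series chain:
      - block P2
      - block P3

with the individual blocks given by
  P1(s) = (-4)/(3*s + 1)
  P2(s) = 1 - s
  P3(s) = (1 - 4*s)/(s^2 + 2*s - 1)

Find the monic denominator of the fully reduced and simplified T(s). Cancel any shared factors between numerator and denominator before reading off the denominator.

[1] cascade P2, P3, giving (4*s^2 - 5*s + 1)/(s^2 + 2*s - 1)
[2] apply the feedback formula to P1, (P2*P3), giving (-4*s^2 - 8*s + 4)/(3*s^3 - 9*s^2 + 19*s - 5)
That last expression is T(s), already simplified. Scaling its denominator by 1/3 (the reciprocal of the leading coefficient) yields the monic denominator.

Answer: s^3 - 3*s^2 + 19*s/3 - 5/3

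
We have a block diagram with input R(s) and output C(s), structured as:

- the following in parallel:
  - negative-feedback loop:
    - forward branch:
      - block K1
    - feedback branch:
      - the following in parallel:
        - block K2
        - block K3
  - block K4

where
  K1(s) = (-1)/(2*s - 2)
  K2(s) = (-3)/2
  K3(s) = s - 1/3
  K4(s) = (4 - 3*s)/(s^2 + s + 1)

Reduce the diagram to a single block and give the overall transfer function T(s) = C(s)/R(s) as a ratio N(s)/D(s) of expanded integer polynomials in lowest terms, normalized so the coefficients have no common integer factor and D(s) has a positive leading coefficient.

The answer is (-24*s^2 + 21*s - 10)/(6*s^3 + 5*s^2 + 5*s - 1).

Reasoning:
[1] reduce the parallel group K2, K3 gives s - 11/6
[2] close the feedback loop around K1, (K2+K3) gives (-6)/(6*s - 1)
[3] parallel reduction of [K1/(1+K1*(K2+K3))], K4, which is the overall transfer function T(s) = C(s)/R(s) in lowest terms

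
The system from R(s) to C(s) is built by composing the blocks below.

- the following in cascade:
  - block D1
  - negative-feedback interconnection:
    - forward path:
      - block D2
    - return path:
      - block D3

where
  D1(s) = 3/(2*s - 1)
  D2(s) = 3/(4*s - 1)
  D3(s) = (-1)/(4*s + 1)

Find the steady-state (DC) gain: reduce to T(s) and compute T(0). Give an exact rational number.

Step 1. apply the feedback formula to D2, D3: (12*s + 3)/(16*s^2 - 4)
Step 2. multiply D1, [D2/(1+D2*D3)] (series): (36*s + 9)/(32*s^3 - 16*s^2 - 8*s + 4)
Evaluating the step-2 result (the overall T(s)) at s = 0 gives T(0) = 9/4.

Final answer: 9/4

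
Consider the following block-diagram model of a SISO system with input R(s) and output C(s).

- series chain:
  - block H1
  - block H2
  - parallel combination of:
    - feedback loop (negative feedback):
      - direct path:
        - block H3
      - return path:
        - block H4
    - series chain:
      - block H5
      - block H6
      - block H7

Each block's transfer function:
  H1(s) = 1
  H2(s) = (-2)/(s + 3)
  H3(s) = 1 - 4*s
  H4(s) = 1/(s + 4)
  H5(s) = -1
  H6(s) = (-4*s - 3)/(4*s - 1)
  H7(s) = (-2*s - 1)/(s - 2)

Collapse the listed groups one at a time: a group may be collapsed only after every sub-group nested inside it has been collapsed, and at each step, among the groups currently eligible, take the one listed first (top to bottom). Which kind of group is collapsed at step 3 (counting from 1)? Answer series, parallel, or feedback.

Answer: parallel

Working:
(1) close the feedback loop around H3, H4
(2) series reduction of H5, H6, H7
(3) combine [H3/(1+H3*H4)], (H5*H6*H7) in parallel
(4) cascade H1, H2, ([H3/(1+H3*H4)]+(H5*H6*H7))
The group at step 3 is a parallel group.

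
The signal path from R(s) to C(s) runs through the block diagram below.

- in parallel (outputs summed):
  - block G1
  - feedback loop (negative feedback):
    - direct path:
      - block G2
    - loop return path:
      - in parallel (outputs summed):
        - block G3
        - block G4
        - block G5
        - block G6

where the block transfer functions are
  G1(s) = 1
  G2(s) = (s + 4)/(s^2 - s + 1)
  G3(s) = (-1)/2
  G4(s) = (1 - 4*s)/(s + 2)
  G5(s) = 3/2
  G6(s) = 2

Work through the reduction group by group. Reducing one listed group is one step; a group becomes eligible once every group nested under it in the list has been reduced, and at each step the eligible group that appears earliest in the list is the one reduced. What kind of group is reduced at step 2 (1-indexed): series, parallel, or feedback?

Step 1: parallel reduction of G3, G4, G5, G6
Step 2: close the feedback loop around G2, (G3+G4+G5+G6)
Step 3: reduce the parallel group G1, [G2/(1+G2*(G3+G4+G5+G6))]
Step 2 collapses a feedback group.

Hence the answer: feedback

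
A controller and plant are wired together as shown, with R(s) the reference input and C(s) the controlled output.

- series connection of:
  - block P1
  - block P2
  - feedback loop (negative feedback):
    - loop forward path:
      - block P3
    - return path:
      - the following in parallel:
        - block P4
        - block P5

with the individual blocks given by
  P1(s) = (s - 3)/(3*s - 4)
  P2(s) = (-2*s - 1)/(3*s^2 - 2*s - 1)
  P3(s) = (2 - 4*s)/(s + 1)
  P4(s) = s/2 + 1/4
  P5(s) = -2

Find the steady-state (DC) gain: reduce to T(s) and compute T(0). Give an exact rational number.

Reducing step by step:

[1] parallel reduction of P4, P5, giving s/2 - 7/4
[2] collapse the loop (P3 forward, (P4+P5) return), giving (8*s - 4)/(4*s^2 - 18*s + 5)
[3] combine P1, P2, [P3/(1+P3*(P4+P5))] in series, giving (-16*s^3 + 48*s^2 + 4*s - 12)/(36*s^5 - 234*s^4 + 389*s^3 - 164*s^2 - 47*s + 20)
That last expression is T(s); at s = 0 only the constant terms survive, so T(0) = -12/20 = -3/5.

Answer: -3/5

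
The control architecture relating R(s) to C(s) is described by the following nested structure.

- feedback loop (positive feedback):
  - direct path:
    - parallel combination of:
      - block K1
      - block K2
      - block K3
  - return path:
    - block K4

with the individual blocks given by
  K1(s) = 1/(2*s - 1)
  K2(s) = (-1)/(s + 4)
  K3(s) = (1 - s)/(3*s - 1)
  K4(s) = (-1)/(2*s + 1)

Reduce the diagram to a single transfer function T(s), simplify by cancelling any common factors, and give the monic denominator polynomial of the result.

Reducing step by step:

[1] sum the parallel branches K1, K2, K3; result (-2*s^3 - 8*s^2 + 27*s - 9)/(6*s^3 + 19*s^2 - 19*s + 4)
[2] feedback reduction of (K1+K2+K3), K4; result (-4*s^4 - 18*s^3 + 46*s^2 + 9*s - 9)/(12*s^4 + 42*s^3 - 27*s^2 + 16*s - 5)
No further cancellation is possible in the step-2 result, so that is T(s). Its denominator becomes monic after dividing by the leading coefficient 12.

Answer: s^4 + 7*s^3/2 - 9*s^2/4 + 4*s/3 - 5/12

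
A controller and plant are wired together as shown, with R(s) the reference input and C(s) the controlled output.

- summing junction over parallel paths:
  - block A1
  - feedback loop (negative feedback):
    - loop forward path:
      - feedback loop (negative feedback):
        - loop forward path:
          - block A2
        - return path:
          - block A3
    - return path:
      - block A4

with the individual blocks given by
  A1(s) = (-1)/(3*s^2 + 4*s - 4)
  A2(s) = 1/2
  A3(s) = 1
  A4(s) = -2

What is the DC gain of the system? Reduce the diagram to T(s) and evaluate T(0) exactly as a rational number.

Step 1: reduce the feedback loop with forward A2 and return A3, giving 1/3
Step 2: apply the feedback formula to [A2/(1+A2*A3)], A4, giving 1
Step 3: parallel reduction of A1, [[A2/(1+A2*A3)]/(1+[A2/(1+A2*A3)]*A4)], giving (3*s^2 + 4*s - 5)/(3*s^2 + 4*s - 4)
The step-3 result is T(s). Setting s = 0: T(0) = -5/(-4) = 5/4.

Therefore the answer is 5/4.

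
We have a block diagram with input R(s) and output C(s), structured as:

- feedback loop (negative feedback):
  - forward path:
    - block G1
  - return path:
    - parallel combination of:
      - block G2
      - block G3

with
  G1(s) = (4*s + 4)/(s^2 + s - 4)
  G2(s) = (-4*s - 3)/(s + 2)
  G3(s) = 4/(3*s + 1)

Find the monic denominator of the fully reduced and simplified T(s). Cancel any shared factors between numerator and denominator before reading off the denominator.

Answer: s^4 - 38*s^3/3 - 29*s^2 - 14*s + 4

Working:
Step 1: reduce the parallel group G2, G3, giving (-12*s^2 - 9*s + 5)/(3*s^2 + 7*s + 2)
Step 2: close the feedback loop around G1, (G2+G3), giving (12*s^3 + 40*s^2 + 36*s + 8)/(3*s^4 - 38*s^3 - 87*s^2 - 42*s + 12)
No further cancellation is possible in the step-2 result, so that is T(s). Its denominator becomes monic after dividing by the leading coefficient 3.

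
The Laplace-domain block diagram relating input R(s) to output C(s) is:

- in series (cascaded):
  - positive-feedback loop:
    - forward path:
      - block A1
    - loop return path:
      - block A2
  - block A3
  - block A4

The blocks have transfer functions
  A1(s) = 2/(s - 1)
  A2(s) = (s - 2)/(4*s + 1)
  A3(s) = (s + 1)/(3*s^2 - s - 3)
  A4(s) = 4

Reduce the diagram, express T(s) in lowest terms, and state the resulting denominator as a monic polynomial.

[1] reduce the feedback loop with forward A1 and return A2, giving (8*s + 2)/(4*s^2 - 5*s + 3)
[2] multiply [A1/(1-A1*A2)], A3, A4 (series), giving (32*s^2 + 40*s + 8)/(12*s^4 - 19*s^3 + 2*s^2 + 12*s - 9)
T(s) is the step-2 result (common factors already cancelled). Leading coefficient of the denominator: 12. Divide through by 12 for the monic polynomial.

Final answer: s^4 - 19*s^3/12 + s^2/6 + s - 3/4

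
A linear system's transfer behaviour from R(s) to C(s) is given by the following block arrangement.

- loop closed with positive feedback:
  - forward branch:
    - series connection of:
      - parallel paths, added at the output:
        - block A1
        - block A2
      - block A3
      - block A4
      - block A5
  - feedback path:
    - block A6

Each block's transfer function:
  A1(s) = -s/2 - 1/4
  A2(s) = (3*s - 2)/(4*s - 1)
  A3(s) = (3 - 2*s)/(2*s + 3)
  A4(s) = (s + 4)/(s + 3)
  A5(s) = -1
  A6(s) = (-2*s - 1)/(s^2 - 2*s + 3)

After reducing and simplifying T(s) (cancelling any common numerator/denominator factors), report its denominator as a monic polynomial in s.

Reducing step by step:

1. add A1, A2 (parallel): (-8*s^2 + 10*s - 7)/(16*s - 4)
2. reduce the series chain (A1+A2), A3, A4, A5: (-16*s^4 - 20*s^3 + 132*s^2 - 155*s + 84)/(32*s^3 + 136*s^2 + 108*s - 36)
3. close the feedback loop around ((A1+A2)*A3*A4*A5), A6: (-16*s^6 + 12*s^5 + 124*s^4 - 479*s^3 + 790*s^2 - 633*s + 252)/(16*s^4 + 176*s^3 - 22*s^2 + 409*s - 24)
That last expression is T(s), already simplified. Scaling its denominator by 1/16 (the reciprocal of the leading coefficient) yields the monic denominator.

Answer: s^4 + 11*s^3 - 11*s^2/8 + 409*s/16 - 3/2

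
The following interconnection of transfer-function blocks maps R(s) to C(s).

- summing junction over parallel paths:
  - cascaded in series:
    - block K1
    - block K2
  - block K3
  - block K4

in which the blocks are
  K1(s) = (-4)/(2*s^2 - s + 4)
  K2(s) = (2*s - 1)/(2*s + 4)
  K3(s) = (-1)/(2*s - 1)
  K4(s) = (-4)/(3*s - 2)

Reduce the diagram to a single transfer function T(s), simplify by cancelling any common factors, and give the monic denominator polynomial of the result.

Step 1: combine K1, K2 in series, giving (2 - 4*s)/(2*s^3 + 3*s^2 + 2*s + 8)
Step 2: combine (K1*K2), K3, K4 in parallel, giving (-22*s^4 - 45*s^3 + 36*s^2 - 98*s + 52)/(12*s^5 + 4*s^4 - 5*s^3 + 40*s^2 - 52*s + 16)
The result of step 2 is T(s) in lowest terms. Its denominator has leading coefficient 12; dividing the denominator through by 12 makes it monic.

Answer: s^5 + s^4/3 - 5*s^3/12 + 10*s^2/3 - 13*s/3 + 4/3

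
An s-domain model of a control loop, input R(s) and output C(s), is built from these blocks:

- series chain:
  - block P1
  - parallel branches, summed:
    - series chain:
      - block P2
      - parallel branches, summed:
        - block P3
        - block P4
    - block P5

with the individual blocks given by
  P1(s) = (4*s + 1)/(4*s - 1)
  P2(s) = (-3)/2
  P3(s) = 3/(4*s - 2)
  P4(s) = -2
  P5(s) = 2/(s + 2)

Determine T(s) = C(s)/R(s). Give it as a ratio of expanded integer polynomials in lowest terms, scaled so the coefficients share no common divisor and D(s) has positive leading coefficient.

Step 1. reduce the parallel group P3, P4: (7 - 8*s)/(4*s - 2)
Step 2. multiply P2, (P3+P4) (series): (24*s - 21)/(8*s - 4)
Step 3. combine (P2*(P3+P4)), P5 in parallel: (24*s^2 + 43*s - 50)/(8*s^2 + 12*s - 8)
Step 4. series reduction of P1, ((P2*(P3+P4))+P5), which is the overall transfer function T(s) = C(s)/R(s) in lowest terms

Answer: (96*s^3 + 196*s^2 - 157*s - 50)/(32*s^3 + 40*s^2 - 44*s + 8)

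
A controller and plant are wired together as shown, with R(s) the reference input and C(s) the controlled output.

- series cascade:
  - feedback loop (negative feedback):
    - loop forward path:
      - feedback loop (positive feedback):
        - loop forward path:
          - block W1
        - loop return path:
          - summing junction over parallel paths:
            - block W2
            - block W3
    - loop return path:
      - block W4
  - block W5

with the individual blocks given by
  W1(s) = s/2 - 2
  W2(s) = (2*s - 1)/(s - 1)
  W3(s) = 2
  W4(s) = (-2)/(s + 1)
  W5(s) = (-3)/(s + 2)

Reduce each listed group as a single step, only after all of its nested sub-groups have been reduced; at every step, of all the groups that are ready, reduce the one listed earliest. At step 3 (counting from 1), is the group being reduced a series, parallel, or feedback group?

(1) parallel reduction of W2, W3
(2) feedback reduction of W1, (W2+W3)
(3) reduce the feedback loop with forward [W1/(1-W1*(W2+W3))] and return W4
(4) combine [[W1/(1-W1*(W2+W3))]/(1+[W1/(1-W1*(W2+W3))]*W4)], W5 in series
The group at step 3 is a feedback group.

Answer: feedback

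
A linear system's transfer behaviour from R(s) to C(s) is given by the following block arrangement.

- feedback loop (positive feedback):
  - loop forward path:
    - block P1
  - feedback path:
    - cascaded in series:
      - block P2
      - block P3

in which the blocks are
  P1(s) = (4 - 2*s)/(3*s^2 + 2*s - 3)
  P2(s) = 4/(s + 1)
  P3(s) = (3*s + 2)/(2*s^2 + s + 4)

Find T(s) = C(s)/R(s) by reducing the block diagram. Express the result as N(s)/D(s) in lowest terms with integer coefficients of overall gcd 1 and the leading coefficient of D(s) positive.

The answer is (-4*s^4 + 2*s^3 + 2*s^2 + 12*s + 16)/(6*s^5 + 13*s^4 + 15*s^3 + 37*s^2 - 39*s - 44).

Reasoning:
[1] series reduction of P2, P3; result (12*s + 8)/(2*s^3 + 3*s^2 + 5*s + 4)
[2] collapse the loop (P1 forward, (P2*P3) return), giving the overall T(s)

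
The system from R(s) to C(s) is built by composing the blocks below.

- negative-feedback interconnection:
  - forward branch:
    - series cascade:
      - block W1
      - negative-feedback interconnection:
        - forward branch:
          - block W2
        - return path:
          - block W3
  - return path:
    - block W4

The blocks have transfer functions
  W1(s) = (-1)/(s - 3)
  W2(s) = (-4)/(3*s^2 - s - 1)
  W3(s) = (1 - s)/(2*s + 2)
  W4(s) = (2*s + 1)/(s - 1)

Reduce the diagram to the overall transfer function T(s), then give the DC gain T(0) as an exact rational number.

First reduce the diagram to T(s).

Step 1 - close the feedback loop around W2, W3: (-4*s - 4)/(3*s^3 + 2*s^2 - 3)
Step 2 - reduce the series chain W1, [W2/(1+W2*W3)]: (4*s + 4)/(3*s^4 - 7*s^3 - 6*s^2 - 3*s + 9)
Step 3 - apply the feedback formula to (W1*[W2/(1+W2*W3)]), W4: (4*s^2 - 4)/(3*s^5 - 10*s^4 + s^3 + 11*s^2 + 24*s - 5)
Step 3 gives the overall T(s). Then T(0) = -4/(-5) = 4/5.

Answer: 4/5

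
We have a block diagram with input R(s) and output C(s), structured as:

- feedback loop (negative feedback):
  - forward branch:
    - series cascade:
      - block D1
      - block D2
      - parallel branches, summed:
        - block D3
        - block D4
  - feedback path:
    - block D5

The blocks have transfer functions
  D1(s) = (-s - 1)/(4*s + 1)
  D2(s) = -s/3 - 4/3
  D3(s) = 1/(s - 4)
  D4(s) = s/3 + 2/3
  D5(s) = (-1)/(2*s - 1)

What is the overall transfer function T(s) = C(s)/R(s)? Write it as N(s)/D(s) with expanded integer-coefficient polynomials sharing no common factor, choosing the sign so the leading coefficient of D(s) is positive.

Step 1: reduce the parallel group D3, D4 gives (s^2 - 2*s - 5)/(3*s - 12)
Step 2: cascade D1, D2, (D3+D4) gives (s^4 + 3*s^3 - 11*s^2 - 33*s - 20)/(36*s^2 - 135*s - 36)
Step 3: collapse the loop ((D1*D2*(D3+D4)) forward, D5 return), which is the overall transfer function T(s) = C(s)/R(s) in lowest terms

Hence the answer: (-2*s^5 - 5*s^4 + 25*s^3 + 55*s^2 + 7*s - 20)/(s^4 - 69*s^3 + 295*s^2 - 96*s - 56)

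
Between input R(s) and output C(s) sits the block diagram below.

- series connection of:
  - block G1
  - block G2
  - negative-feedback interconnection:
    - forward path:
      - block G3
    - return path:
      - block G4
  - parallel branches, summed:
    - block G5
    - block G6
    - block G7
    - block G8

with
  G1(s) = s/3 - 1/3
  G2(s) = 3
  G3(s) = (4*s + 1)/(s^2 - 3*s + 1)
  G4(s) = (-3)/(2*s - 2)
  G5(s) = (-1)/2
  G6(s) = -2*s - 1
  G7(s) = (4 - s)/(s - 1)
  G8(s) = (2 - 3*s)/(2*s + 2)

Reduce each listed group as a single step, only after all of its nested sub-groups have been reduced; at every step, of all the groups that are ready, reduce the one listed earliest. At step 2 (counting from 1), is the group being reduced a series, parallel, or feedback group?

Reducing step by step:

Step 1: collapse the loop (G3 forward, G4 return)
Step 2: parallel reduction of G5, G6, G7, G8
Step 3: reduce the series chain G1, G2, [G3/(1+G3*G4)], (G5+G6+G7+G8)
So the answer for step 2 is parallel.

Answer: parallel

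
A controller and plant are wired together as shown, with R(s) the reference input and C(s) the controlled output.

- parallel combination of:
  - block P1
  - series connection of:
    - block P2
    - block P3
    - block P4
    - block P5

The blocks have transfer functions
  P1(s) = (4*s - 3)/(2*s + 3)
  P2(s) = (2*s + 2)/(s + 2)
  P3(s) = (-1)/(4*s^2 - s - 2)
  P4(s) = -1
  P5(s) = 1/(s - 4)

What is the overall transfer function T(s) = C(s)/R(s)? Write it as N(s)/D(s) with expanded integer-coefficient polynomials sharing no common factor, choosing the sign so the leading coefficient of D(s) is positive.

First reduce the diagram to T(s).

Step 1: cascade P2, P3, P4, P5 gives (2*s + 2)/(4*s^4 - 9*s^3 - 32*s^2 + 12*s + 16)
Step 2: parallel reduction of P1, (P2*P3*P4*P5); the result is T(s) itself (integer coefficients, no common factor, positive leading denominator coefficient)

Answer: (16*s^5 - 48*s^4 - 101*s^3 + 148*s^2 + 38*s - 42)/(8*s^5 - 6*s^4 - 91*s^3 - 72*s^2 + 68*s + 48)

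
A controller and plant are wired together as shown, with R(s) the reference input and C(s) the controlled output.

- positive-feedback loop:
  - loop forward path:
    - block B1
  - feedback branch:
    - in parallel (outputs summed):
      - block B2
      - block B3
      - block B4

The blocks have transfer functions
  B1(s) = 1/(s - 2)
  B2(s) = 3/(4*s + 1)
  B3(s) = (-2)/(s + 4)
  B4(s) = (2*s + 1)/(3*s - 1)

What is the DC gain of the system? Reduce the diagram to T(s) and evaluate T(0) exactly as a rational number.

Step 1: combine B2, B3, B4 in parallel, giving (8*s^3 + 23*s^2 + 60*s - 6)/(12*s^3 + 47*s^2 - 5*s - 4)
Step 2: apply the feedback formula to B1, (B2+B3+B4), giving (12*s^3 + 47*s^2 - 5*s - 4)/(12*s^4 + 15*s^3 - 122*s^2 - 54*s + 14)
DC gain: substitute s = 0 into T(s) from step 2: T(0) = -4/14 = -2/7.

Final answer: -2/7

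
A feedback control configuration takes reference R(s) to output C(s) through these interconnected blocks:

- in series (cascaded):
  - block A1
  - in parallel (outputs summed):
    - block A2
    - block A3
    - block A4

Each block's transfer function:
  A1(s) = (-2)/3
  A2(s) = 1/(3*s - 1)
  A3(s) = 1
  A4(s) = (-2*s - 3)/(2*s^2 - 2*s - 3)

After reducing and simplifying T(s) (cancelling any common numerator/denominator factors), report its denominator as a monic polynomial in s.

The answer is s^3 - 4*s^2/3 - 7*s/6 + 1/2.

Reasoning:
Step 1: parallel reduction of A2, A3, A4 -> (6*s^3 - 12*s^2 - 16*s + 3)/(6*s^3 - 8*s^2 - 7*s + 3)
Step 2: series reduction of A1, (A2+A3+A4) -> (-12*s^3 + 24*s^2 + 32*s - 6)/(18*s^3 - 24*s^2 - 21*s + 9)
No further cancellation is possible in the step-2 result, so that is T(s). Its denominator becomes monic after dividing by the leading coefficient 18.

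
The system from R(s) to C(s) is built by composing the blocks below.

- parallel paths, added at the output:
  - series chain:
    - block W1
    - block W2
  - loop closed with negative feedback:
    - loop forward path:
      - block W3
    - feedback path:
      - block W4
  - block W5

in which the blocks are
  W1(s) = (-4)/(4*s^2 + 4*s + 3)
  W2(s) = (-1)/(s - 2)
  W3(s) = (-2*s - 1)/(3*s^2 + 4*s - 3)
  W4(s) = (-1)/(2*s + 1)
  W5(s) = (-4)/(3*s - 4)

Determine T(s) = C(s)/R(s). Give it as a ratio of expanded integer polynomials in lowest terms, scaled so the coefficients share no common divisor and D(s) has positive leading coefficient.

[1] combine W1, W2 in series, giving 4/(4*s^3 - 4*s^2 - 5*s - 6)
[2] reduce the feedback loop with forward W3 and return W4, giving (-2*s - 1)/(3*s^2 + 4*s - 2)
[3] reduce the parallel group (W1*W2), [W3/(1+W3*W4)], W5, which is the overall transfer function T(s) = C(s)/R(s) in lowest terms

Hence the answer: (-72*s^5 + 28*s^4 + 218*s^3 + 115*s^2 - 82*s - 40)/(36*s^6 - 36*s^5 - 133*s^4 + 66*s^3 + 78*s^2 + 92*s - 48)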